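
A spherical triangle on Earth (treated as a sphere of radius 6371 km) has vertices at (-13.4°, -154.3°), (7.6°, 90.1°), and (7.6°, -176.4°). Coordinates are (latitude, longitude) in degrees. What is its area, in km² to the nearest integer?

17141533 km²

Side lengths (central angles): a = 1.6133, b = 0.5301, c = 2.0345 rad; semiperimeter s = 2.0890.
By l'Huilier's theorem, tan(E/4) = √[tan(s/2) tan((s−a)/2) tan((s−b)/2) tan((s−c)/2)], giving spherical excess E = 0.4223 rad.
Area = E·R² = 0.4223 × (6371)² ≈ 17141533 km².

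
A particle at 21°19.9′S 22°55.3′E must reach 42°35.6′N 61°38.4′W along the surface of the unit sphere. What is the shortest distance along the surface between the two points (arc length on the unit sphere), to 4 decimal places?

1.7530

Let φ₁ = -0.3723 rad, φ₂ = 0.7434 rad, and Δλ = -1.4759 rad.
Haversine: a = sin²(Δφ/2) + cos φ₁ cos φ₂ sin²(Δλ/2) = 0.2802 + (0.9315)(0.7362)(0.4526) = 0.59060.
Central angle c = 2·arcsin(√a) = 1.75301 rad.
On the unit sphere the arc length equals the central angle: 1.7530.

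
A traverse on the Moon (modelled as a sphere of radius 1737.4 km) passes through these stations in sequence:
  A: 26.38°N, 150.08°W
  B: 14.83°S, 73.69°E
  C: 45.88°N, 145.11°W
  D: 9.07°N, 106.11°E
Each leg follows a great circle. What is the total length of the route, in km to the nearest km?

Leg A→B: central angle 2.4025 rad, distance 4174.2 km.
Leg B→C: central angle 2.3578 rad, distance 4096.4 km.
Leg C→D: central angle 1.6792 rad, distance 2917.4 km.
Total: 4174.2 + 4096.4 + 2917.4 ≈ 11188 km.

11188 km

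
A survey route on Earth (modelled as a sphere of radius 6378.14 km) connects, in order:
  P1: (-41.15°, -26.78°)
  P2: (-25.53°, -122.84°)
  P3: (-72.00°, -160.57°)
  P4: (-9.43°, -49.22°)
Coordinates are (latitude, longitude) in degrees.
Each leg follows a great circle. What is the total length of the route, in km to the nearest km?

24058 km

Leg P1→P2: central angle 1.3573 rad, distance 8657.1 km.
Leg P2→P3: central angle 0.8887 rad, distance 5668.2 km.
Leg P3→P4: central angle 1.5259 rad, distance 9732.7 km.
Total: 8657.1 + 5668.2 + 9732.7 ≈ 24058 km.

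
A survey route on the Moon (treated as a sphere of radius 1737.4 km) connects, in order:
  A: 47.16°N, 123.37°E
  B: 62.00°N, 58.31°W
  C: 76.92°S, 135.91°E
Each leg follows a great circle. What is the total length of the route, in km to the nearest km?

7132 km

Leg A→B: central angle 1.2362 rad, distance 2147.9 km.
Leg B→C: central angle 2.8688 rad, distance 4984.3 km.
Total: 2147.9 + 4984.3 ≈ 7132 km.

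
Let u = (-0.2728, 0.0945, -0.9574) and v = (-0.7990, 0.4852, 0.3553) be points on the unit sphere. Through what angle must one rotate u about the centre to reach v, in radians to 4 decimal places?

u·v = -0.0763; |u| = 1.0000, |v| = 1.0000.
cos θ = (u·v)/(|u||v|) = -0.0763, so θ = 1.6472 rad.

1.6472 rad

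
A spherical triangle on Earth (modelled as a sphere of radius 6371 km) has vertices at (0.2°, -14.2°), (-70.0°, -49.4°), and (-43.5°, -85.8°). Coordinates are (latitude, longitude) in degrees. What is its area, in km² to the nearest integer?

17405908 km²

Side lengths (central angles): a = 0.5614, b = 1.3423, c = 1.2910 rad; semiperimeter s = 1.5973.
By l'Huilier's theorem, tan(E/4) = √[tan(s/2) tan((s−a)/2) tan((s−b)/2) tan((s−c)/2)], giving spherical excess E = 0.4288 rad.
Area = E·R² = 0.4288 × (6371)² ≈ 17405908 km².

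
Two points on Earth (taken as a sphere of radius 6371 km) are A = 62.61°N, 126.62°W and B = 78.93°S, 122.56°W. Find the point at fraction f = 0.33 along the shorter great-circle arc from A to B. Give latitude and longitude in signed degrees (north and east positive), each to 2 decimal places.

15.90°, -125.67°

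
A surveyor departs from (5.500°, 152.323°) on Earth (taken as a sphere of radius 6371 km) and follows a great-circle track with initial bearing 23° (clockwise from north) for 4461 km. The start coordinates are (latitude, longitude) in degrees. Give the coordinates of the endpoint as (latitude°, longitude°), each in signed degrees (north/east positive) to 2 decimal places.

41.58°, 171.99°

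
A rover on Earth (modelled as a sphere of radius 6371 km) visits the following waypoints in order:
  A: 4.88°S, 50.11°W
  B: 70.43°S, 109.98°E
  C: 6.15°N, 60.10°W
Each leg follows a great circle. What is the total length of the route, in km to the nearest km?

24342 km

Leg A→B: central angle 1.8066 rad, distance 11510.0 km.
Leg B→C: central angle 2.0142 rad, distance 12832.3 km.
Total: 11510.0 + 12832.3 ≈ 24342 km.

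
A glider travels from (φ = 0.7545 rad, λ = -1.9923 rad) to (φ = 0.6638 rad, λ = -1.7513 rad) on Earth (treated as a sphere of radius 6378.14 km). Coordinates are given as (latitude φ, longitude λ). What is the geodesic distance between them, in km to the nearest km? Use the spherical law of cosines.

Let φ₁ = 0.7545 rad, φ₂ = 0.6638 rad, and Δλ = 0.2410 rad.
cos c = sin φ₁ sin φ₂ + cos φ₁ cos φ₂ cos Δλ = (0.6849)(0.6161) + (0.7286)(0.7877)(0.9711) = 0.97930,
so c = arccos(0.97930) = 0.20380 rad.
Distance = R·c = 6378.14 × 0.2038 ≈ 1300 km.

1300 km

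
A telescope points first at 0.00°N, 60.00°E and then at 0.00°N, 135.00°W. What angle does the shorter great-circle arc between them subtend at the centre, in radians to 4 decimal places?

With latitudes φ₁ = 0.000°, φ₂ = 0.000° and longitude difference Δλ = 165.000°:
Haversine: a = sin²(Δφ/2) + cos φ₁ cos φ₂ sin²(Δλ/2) = 0.0000 + (1.0000)(1.0000)(0.9830) = 0.98296.
Central angle c = 2·arcsin(√a) = 2.87979 rad.
So the angular separation is 2.8798 rad.

2.8798 rad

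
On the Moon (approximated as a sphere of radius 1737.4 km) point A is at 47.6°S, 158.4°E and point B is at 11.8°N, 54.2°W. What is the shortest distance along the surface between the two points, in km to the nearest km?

In radians: φ₁ = -0.8308, φ₂ = 0.2059, Δλ = 147.400° = 2.5726 rad.
cos c = sin φ₁ sin φ₂ + cos φ₁ cos φ₂ cos Δλ = (-0.7385)(0.2045) + (0.6743)(0.9789)(-0.8425) = -0.70707,
so c = arccos(-0.70707) = 2.35615 rad.
Distance = R·c = 1737.4 × 2.3561 ≈ 4094 km.

4094 km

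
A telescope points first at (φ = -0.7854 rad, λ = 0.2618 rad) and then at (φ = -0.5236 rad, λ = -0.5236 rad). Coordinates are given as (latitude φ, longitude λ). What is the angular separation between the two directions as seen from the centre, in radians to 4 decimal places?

In radians: φ₁ = -0.7854, φ₂ = -0.5236, Δλ = -45.000° = -0.7854 rad.
Haversine: a = sin²(Δφ/2) + cos φ₁ cos φ₂ sin²(Δλ/2) = 0.0170 + (0.7071)(0.8660)(0.1464) = 0.10672.
Central angle c = 2·arcsin(√a) = 0.66557 rad.
So the angular separation is 0.6656 rad.

0.6656 rad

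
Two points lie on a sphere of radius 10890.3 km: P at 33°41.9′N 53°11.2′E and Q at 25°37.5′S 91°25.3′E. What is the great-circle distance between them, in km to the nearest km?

13221 km

In radians: φ₁ = 0.5881, φ₂ = -0.4472, Δλ = 38.235° = 0.6673 rad.
Haversine: a = sin²(Δφ/2) + cos φ₁ cos φ₂ sin²(Δλ/2) = 0.2449 + (0.8320)(0.9016)(0.1073) = 0.32536.
Central angle c = 2·arcsin(√a) = 1.21400 rad.
Distance = R·c = 10890.3 × 1.2140 ≈ 13221 km.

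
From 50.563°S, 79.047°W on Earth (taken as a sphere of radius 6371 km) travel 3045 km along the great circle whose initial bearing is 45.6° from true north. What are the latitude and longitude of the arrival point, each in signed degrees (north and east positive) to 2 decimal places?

-28.77°, -57.03°

Angular distance δ = d/R = 3045/6371 = 0.47795 rad; initial bearing θ = 0.7959 rad.
sin φ₂ = sin φ₁ cos δ + cos φ₁ sin δ cos θ = (-0.7723)(0.8879) + (0.6352)(0.4600)(0.6997) = -0.4814, so φ₂ = -28.77°.
Δλ = atan2(sin θ sin δ cos φ₁, cos δ − sin φ₁ sin φ₂) = atan2(0.2088, 0.5162) = 22.019°.
λ₂ = -79.047° + 22.019° = -57.03°.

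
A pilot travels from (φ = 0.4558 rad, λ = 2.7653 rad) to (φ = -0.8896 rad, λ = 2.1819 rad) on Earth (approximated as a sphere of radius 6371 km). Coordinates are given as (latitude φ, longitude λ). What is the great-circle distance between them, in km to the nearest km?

9177 km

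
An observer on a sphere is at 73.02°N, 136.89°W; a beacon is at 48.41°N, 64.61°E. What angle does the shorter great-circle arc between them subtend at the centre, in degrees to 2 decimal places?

Let φ₁ = 1.2744 rad, φ₂ = 0.8449 rad, and Δλ = -2.7663 rad.
Haversine: a = sin²(Δφ/2) + cos φ₁ cos φ₂ sin²(Δλ/2) = 0.0454 + (0.2920)(0.6638)(0.9652) = 0.23253.
Central angle c = 2·arcsin(√a) = 1.00635 rad.
So the angular separation is 57.66°.

57.66°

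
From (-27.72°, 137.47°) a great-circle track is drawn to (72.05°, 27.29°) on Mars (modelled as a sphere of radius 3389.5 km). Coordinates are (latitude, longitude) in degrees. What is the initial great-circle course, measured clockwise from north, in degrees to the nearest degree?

340°

With φ₁ = -0.4838, φ₂ = 1.2575, Δλ = -1.9230 rad, the forward-azimuth formula gives
θ = atan2( sin Δλ cos φ₂ , cos φ₁ sin φ₂ − sin φ₁ cos φ₂ cos Δλ ) = atan2(-0.2893, 0.7927) = -20.05°.
Adding 360° brings this into [0°, 360°): 340°.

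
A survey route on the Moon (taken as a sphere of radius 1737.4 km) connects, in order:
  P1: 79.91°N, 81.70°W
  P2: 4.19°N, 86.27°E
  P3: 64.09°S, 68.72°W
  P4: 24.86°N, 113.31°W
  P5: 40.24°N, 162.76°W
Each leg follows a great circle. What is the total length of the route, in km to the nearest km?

Leg P1→P2: central angle 1.6699 rad, distance 2901.3 km.
Leg P2→P3: central angle 2.0495 rad, distance 3560.8 km.
Leg P3→P4: central angle 1.6667 rad, distance 2895.8 km.
Leg P4→P5: central angle 0.7643 rad, distance 1327.9 km.
Total: 2901.3 + 3560.8 + 2895.8 + 1327.9 ≈ 10686 km.

10686 km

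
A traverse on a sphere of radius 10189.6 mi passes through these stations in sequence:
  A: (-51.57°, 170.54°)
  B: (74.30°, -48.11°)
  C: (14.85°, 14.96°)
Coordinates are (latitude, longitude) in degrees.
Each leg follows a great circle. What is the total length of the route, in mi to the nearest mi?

39284 mi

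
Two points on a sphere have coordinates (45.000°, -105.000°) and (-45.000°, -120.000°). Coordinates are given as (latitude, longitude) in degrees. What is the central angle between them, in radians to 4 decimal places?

In radians: φ₁ = 0.7854, φ₂ = -0.7854, Δλ = -15.000° = -0.2618 rad.
cos c = sin φ₁ sin φ₂ + cos φ₁ cos φ₂ cos Δλ = (0.7071)(-0.7071) + (0.7071)(0.7071)(0.9659) = -0.01704,
so c = arccos(-0.01704) = 1.58783 rad.
So the angular separation is 1.5878 rad.

1.5878 rad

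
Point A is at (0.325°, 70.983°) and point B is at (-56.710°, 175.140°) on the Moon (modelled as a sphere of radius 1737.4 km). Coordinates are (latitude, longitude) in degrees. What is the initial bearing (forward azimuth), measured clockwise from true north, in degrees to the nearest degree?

147°

Δλ = 104.157° = 1.8179 rad.
y = sin Δλ · cos φ₂ = (0.9696)(0.5489) = 0.5322
x = cos φ₁ sin φ₂ − sin φ₁ cos φ₂ cos Δλ = (1.0000)(-0.8359) − (0.0057)(0.5489)(-0.2446) = -0.8351
θ = atan2(y, x) = 147.49°, so the bearing is 147°.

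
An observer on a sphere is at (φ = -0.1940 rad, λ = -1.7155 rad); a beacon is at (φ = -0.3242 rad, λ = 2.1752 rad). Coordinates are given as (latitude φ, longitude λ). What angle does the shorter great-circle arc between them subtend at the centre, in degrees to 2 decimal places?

128.30°

In radians: φ₁ = -0.1940, φ₂ = -0.3242, Δλ = -137.079° = -2.3925 rad.
cos c = sin φ₁ sin φ₂ + cos φ₁ cos φ₂ cos Δλ = (-0.1928)(-0.3186) + (0.9812)(0.9479)(-0.7323) = -0.61972,
so c = arccos(-0.61972) = 2.23918 rad.
So the angular separation is 128.30°.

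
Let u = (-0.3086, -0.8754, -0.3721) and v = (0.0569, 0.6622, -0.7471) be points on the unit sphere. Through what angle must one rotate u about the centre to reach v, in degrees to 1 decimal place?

108.6°

u·v = -0.3193; |u| = 1.0000, |v| = 1.0000.
cos θ = (u·v)/(|u||v|) = -0.3193, so θ = 108.6°.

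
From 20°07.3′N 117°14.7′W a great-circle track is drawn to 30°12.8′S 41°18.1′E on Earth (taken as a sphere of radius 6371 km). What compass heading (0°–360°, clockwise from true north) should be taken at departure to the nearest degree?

With φ₁ = 0.3512, φ₂ = -0.5273, Δλ = 2.7672 rad, the forward-azimuth formula gives
θ = atan2( sin Δλ cos φ₂ , cos φ₁ sin φ₂ − sin φ₁ cos φ₂ cos Δλ ) = atan2(0.3161, -0.1958) = 121.78°.
So the initial bearing is 122°.

122°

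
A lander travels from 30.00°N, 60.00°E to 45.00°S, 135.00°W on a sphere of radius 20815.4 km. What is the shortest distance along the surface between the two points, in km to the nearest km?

58462 km

Let φ₁ = 0.5236 rad, φ₂ = -0.7854 rad, and Δλ = 2.8798 rad.
cos c = sin φ₁ sin φ₂ + cos φ₁ cos φ₂ cos Δλ = (0.5000)(-0.7071) + (0.8660)(0.7071)(-0.9659) = -0.94506,
so c = arccos(-0.94506) = 2.80857 rad.
Distance = R·c = 20815.4 × 2.8086 ≈ 58462 km.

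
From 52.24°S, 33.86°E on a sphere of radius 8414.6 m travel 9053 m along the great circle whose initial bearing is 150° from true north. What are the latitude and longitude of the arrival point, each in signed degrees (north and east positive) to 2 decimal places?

-57.37°, 159.17°

Angular distance δ = d/R = 9053/8414.6 = 1.07587 rad; initial bearing θ = 2.6180 rad.
sin φ₂ = sin φ₁ cos δ + cos φ₁ sin δ cos θ = (-0.7906)(0.4750) + (0.6124)(0.8800)(-0.8660) = -0.8422, so φ₂ = -57.37°.
Δλ = atan2(sin θ sin δ cos φ₁, cos δ − sin φ₁ sin φ₂) = atan2(0.2694, -0.1908) = 125.310°.
λ₂ = 33.860° + 125.310° = 159.17°.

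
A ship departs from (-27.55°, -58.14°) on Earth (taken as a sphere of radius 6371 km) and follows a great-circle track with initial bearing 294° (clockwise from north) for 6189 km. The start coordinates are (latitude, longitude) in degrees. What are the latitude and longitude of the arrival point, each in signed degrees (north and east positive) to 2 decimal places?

2.11°, -107.15°

Angular distance δ = d/R = 6189/6371 = 0.97143 rad; initial bearing θ = 5.1313 rad.
sin φ₂ = sin φ₁ cos δ + cos φ₁ sin δ cos θ = (-0.4625)(0.5641) + (0.8866)(0.8257)(0.4067) = 0.0368, so φ₂ = 2.11°.
Δλ = atan2(sin θ sin δ cos φ₁, cos δ − sin φ₁ sin φ₂) = atan2(-0.6688, 0.5812) = -49.010°.
λ₂ = -58.140° − 49.010° = -107.15°.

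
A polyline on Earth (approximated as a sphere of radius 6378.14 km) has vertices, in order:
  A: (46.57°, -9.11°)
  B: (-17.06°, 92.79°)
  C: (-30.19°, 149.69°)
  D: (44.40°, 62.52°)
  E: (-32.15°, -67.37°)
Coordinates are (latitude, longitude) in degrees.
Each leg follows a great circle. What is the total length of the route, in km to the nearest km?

45847 km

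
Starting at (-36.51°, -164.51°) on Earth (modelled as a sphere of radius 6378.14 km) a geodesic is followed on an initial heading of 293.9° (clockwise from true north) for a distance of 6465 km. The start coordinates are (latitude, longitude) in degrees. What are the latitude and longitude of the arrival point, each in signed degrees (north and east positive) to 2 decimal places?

Angular distance δ = d/R = 6465/6378.14 = 1.01362 rad; initial bearing θ = 5.1295 rad.
sin φ₂ = sin φ₁ cos δ + cos φ₁ sin δ cos θ = (-0.5950)(0.5288) + (0.8038)(0.8488)(0.4051) = -0.0382, so φ₂ = -2.19°.
Δλ = atan2(sin θ sin δ cos φ₁, cos δ − sin φ₁ sin φ₂) = atan2(-0.6237, 0.5060) = -50.945°.
λ₂ = -164.510° − 50.945° = -215.45° → 144.55° after wrapping to (−180°, 180°].

-2.19°, 144.55°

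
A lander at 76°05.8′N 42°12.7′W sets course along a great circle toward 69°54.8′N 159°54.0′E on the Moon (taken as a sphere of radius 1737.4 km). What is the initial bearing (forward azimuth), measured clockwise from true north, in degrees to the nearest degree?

346°

With φ₁ = 1.3281, φ₂ = 1.2202, Δλ = -2.7557 rad, the forward-azimuth formula gives
θ = atan2( sin Δλ cos φ₂ , cos φ₁ sin φ₂ − sin φ₁ cos φ₂ cos Δλ ) = atan2(-0.1293, 0.5345) = -13.60°.
Adding 360° brings this into [0°, 360°): 346°.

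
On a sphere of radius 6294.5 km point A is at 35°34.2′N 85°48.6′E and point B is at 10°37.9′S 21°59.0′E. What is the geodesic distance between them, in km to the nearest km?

8327 km

In radians: φ₁ = 0.6208, φ₂ = -0.1856, Δλ = -63.827° = -1.1140 rad.
cos c = sin φ₁ sin φ₂ + cos φ₁ cos φ₂ cos Δλ = (0.5817)(-0.1845) + (0.8134)(0.9828)(0.4411) = 0.24530,
so c = arccos(0.24530) = 1.32296 rad.
Distance = R·c = 6294.5 × 1.3230 ≈ 8327 km.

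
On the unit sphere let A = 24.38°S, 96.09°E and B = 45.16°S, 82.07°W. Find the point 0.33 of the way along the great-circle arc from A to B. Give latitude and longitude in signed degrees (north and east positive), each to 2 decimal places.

Central angle δ = 1.9275 rad. Interpolating on the sphere with fraction f = 0.33:
P = [sin((1−f)δ)·A + sin(fδ)·B] / sin δ = 1.0258·A + 0.6340·B in Cartesian coordinates,
giving P = (-0.0375, 0.4863, -0.8730), i.e. latitude -60.81°, longitude 94.40°.

-60.81°, 94.40°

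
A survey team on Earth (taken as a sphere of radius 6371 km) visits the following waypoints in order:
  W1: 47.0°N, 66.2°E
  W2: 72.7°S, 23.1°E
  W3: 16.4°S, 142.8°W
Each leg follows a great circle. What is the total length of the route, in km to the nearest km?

23772 km

Leg W1→W2: central angle 2.1534 rad, distance 13719.2 km.
Leg W2→W3: central angle 1.5779 rad, distance 10052.9 km.
Total: 13719.2 + 10052.9 ≈ 23772 km.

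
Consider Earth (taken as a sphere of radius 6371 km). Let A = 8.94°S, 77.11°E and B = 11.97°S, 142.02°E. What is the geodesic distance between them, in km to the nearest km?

With latitudes φ₁ = -8.940°, φ₂ = -11.970° and longitude difference Δλ = 64.910°:
cos c = sin φ₁ sin φ₂ + cos φ₁ cos φ₂ cos Δλ = (-0.1554)(-0.2074) + (0.9879)(0.9783)(0.4240) = 0.44201,
so c = arccos(0.44201) = 1.11296 rad.
Distance = R·c = 6371 × 1.1130 ≈ 7091 km.

7091 km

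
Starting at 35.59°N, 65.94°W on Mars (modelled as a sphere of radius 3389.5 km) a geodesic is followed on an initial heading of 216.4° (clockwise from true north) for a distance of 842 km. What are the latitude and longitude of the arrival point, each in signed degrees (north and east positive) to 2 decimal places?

23.78°, -75.11°

Angular distance δ = d/R = 842/3389.5 = 0.24841 rad; initial bearing θ = 3.7769 rad.
sin φ₂ = sin φ₁ cos δ + cos φ₁ sin δ cos θ = (0.5820)(0.9693) + (0.8132)(0.2459)(-0.8049) = 0.4032, so φ₂ = 23.78°.
Δλ = atan2(sin θ sin δ cos φ₁, cos δ − sin φ₁ sin φ₂) = atan2(-0.1186, 0.7347) = -9.174°.
λ₂ = -65.940° − 9.174° = -75.11°.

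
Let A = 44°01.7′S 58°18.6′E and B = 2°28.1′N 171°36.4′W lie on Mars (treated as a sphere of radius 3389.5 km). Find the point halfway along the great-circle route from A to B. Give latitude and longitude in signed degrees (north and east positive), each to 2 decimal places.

-40.32°, 142.65°

The central angle between A and B is δ = 2.0857 rad.
With f = 0.5, the slerp weights are sin((1−f)δ)/sin δ = 0.9925 and sin(fδ)/sin δ = 0.9925.
Weighted sum of the unit vectors: (0.9925)·(0.3777,0.6118,-0.6950) + (0.9925)·(-0.9884,-0.1458,0.0431) = (-0.6061, 0.4625, -0.6471).
Converting back: φ = atan2(z, √(x²+y²)) = -40.32°, λ = atan2(y, x) = 142.65°.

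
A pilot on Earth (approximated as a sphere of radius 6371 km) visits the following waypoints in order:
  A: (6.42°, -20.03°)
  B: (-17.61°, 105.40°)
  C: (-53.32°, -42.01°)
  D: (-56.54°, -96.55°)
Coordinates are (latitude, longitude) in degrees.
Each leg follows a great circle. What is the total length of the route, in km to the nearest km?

28915 km

Leg A→B: central angle 2.1931 rad, distance 13972.2 km.
Leg B→C: central angle 1.8102 rad, distance 11532.5 km.
Leg C→D: central angle 0.5353 rad, distance 3410.1 km.
Total: 13972.2 + 11532.5 + 3410.1 ≈ 28915 km.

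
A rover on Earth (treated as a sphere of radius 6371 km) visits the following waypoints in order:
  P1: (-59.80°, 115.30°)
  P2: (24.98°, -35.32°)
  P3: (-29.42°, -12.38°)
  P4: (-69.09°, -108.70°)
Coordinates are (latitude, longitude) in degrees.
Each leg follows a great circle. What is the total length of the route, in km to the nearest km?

29270 km

Leg P1→P2: central angle 2.4377 rad, distance 15530.4 km.
Leg P2→P3: central angle 1.0243 rad, distance 6525.9 km.
Leg P3→P4: central angle 1.1322 rad, distance 7213.5 km.
Total: 15530.4 + 6525.9 + 7213.5 ≈ 29270 km.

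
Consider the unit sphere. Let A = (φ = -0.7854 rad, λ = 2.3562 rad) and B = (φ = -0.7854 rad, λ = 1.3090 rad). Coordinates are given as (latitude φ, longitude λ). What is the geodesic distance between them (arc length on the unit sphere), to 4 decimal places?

0.7227

In radians: φ₁ = -0.7854, φ₂ = -0.7854, Δλ = -60.000° = -1.0472 rad.
cos c = sin φ₁ sin φ₂ + cos φ₁ cos φ₂ cos Δλ = (-0.7071)(-0.7071) + (0.7071)(0.7071)(0.5000) = 0.75000,
so c = arccos(0.75000) = 0.72273 rad.
On the unit sphere the arc length equals the central angle: 0.7227.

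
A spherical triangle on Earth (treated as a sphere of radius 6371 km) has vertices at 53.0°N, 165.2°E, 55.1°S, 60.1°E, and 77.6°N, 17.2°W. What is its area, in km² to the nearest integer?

102539579 km²

Side lengths (central angles): a = 2.4559, b = 0.8620, c = 2.4109 rad; semiperimeter s = 2.8644.
By l'Huilier's theorem, tan(E/4) = √[tan(s/2) tan((s−a)/2) tan((s−b)/2) tan((s−c)/2)], giving spherical excess E = 2.5262 rad.
Area = E·R² = 2.5262 × (6371)² ≈ 102539579 km².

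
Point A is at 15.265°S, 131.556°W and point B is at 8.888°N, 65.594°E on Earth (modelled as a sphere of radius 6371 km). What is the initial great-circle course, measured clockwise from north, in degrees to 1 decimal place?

251.1°

Δλ = -162.850° = -2.8423 rad.
y = sin Δλ · cos φ₂ = (-0.2949)(0.9880) = -0.2913
x = cos φ₁ sin φ₂ − sin φ₁ cos φ₂ cos Δλ = (0.9647)(0.1545) − (-0.2633)(0.9880)(-0.9555) = -0.0995
θ = atan2(y, x) = -108.86°; adding 360° gives 251.1°.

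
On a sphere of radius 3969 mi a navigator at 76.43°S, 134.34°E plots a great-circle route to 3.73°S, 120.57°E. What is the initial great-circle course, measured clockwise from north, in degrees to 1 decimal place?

345.6°

With φ₁ = -1.3340, φ₂ = -0.0651, Δλ = -0.2403 rad, the forward-azimuth formula gives
θ = atan2( sin Δλ cos φ₂ , cos φ₁ sin φ₂ − sin φ₁ cos φ₂ cos Δλ ) = atan2(-0.2375, 0.9269) = -14.37°.
Adding 360° brings this into [0°, 360°): 345.6°.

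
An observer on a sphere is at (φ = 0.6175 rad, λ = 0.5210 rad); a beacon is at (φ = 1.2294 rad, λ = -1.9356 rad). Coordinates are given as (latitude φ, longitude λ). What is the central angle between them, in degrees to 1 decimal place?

70.5°

Let φ₁ = 0.6175 rad, φ₂ = 1.2294 rad, and Δλ = -2.4566 rad.
Haversine: a = sin²(Δφ/2) + cos φ₁ cos φ₂ sin²(Δλ/2) = 0.0907 + (0.8153)(0.3348)(0.8872) = 0.33291.
Central angle c = 2·arcsin(√a) = 1.23006 rad.
So the angular separation is 70.5°.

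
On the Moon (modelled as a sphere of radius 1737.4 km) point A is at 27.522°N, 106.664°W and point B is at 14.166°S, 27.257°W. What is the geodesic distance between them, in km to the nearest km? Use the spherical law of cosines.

Let φ₁ = 0.4803 rad, φ₂ = -0.2472 rad, and Δλ = 1.3859 rad.
cos c = sin φ₁ sin φ₂ + cos φ₁ cos φ₂ cos Δλ = (0.4621)(-0.2447) + (0.8868)(0.9696)(0.1838) = 0.04498,
so c = arccos(0.04498) = 1.52580 rad.
Distance = R·c = 1737.4 × 1.5258 ≈ 2651 km.

2651 km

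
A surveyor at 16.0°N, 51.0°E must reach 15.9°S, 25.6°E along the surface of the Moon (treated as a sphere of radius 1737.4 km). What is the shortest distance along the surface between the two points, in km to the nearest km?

1230 km

In radians: φ₁ = 0.2793, φ₂ = -0.2775, Δλ = -25.400° = -0.4433 rad.
cos c = sin φ₁ sin φ₂ + cos φ₁ cos φ₂ cos Δλ = (0.2756)(-0.2740) + (0.9613)(0.9617)(0.9033) = 0.75961,
so c = arccos(0.75961) = 0.70809 rad.
Distance = R·c = 1737.4 × 0.7081 ≈ 1230 km.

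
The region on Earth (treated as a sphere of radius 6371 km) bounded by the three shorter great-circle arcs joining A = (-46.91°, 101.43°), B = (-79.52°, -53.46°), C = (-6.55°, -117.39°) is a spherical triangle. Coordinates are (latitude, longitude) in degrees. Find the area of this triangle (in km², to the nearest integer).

Side lengths (central angles): a = 1.3780, b = 2.0325, c = 0.9203 rad; semiperimeter s = 2.1654.
By l'Huilier's theorem, tan(E/4) = √[tan(s/2) tan((s−a)/2) tan((s−b)/2) tan((s−c)/2)], giving spherical excess E = 0.7639 rad.
Area = E·R² = 0.7639 × (6371)² ≈ 31004799 km².

31004799 km²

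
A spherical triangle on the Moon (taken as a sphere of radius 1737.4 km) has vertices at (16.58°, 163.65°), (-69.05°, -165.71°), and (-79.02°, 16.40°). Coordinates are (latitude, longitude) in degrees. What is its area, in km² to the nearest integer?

1093683 km²

Side lengths (central angles): a = 0.5572, b = 2.0193, c = 1.5424 rad; semiperimeter s = 2.0595.
By l'Huilier's theorem, tan(E/4) = √[tan(s/2) tan((s−a)/2) tan((s−b)/2) tan((s−c)/2)], giving spherical excess E = 0.3623 rad.
Area = E·R² = 0.3623 × (1737.4)² ≈ 1093683 km².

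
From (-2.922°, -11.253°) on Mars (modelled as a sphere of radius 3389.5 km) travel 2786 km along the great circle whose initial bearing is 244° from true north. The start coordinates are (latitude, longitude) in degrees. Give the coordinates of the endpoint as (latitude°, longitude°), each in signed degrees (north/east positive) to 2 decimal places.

Angular distance δ = d/R = 2786/3389.5 = 0.82195 rad; initial bearing θ = 4.2586 rad.
sin φ₂ = sin φ₁ cos δ + cos φ₁ sin δ cos θ = (-0.0510)(0.6808) + (0.9987)(0.7325)(-0.4384) = -0.3554, so φ₂ = -20.82°.
Δλ = atan2(sin θ sin δ cos φ₁, cos δ − sin φ₁ sin φ₂) = atan2(-0.6575, 0.6627) = -44.775°.
λ₂ = -11.253° − 44.775° = -56.03°.

-20.82°, -56.03°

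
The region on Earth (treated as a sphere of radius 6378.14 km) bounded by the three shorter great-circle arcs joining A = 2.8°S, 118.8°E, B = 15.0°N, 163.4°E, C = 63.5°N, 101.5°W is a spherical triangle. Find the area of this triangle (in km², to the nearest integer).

26965075 km²

Side lengths (central angles): a = 1.3763, b = 1.9645, c = 0.8308 rad; semiperimeter s = 2.0858.
By l'Huilier's theorem, tan(E/4) = √[tan(s/2) tan((s−a)/2) tan((s−b)/2) tan((s−c)/2)], giving spherical excess E = 0.6628 rad.
Area = E·R² = 0.6628 × (6378.14)² ≈ 26965075 km².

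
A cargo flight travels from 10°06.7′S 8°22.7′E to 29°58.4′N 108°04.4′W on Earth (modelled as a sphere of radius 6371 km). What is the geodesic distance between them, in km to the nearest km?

Let φ₁ = -0.1765 rad, φ₂ = 0.5231 rad, and Δλ = -2.0325 rad.
Haversine: a = sin²(Δφ/2) + cos φ₁ cos φ₂ sin²(Δλ/2) = 0.1175 + (0.9845)(0.8663)(0.7227) = 0.73379.
Central angle c = 2·arcsin(√a) = 2.05736 rad.
Distance = R·c = 6371 × 2.0574 ≈ 13107 km.

13107 km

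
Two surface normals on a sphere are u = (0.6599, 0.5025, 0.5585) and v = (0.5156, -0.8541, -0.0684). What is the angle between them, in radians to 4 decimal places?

u·v = -0.1271; |u| = 0.9999, |v| = 1.0000.
cos θ = (u·v)/(|u||v|) = -0.1271, so θ = 1.6983 rad.

1.6983 rad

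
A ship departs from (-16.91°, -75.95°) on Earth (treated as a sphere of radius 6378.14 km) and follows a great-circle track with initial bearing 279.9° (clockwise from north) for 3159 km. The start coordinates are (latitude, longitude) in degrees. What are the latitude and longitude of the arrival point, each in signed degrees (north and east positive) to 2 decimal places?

Angular distance δ = d/R = 3159/6378.14 = 0.49529 rad; initial bearing θ = 4.8852 rad.
sin φ₂ = sin φ₁ cos δ + cos φ₁ sin δ cos θ = (-0.2909)(0.8798) + (0.9568)(0.4753)(0.1719) = -0.1777, so φ₂ = -10.24°.
Δλ = atan2(sin θ sin δ cos φ₁, cos δ − sin φ₁ sin φ₂) = atan2(-0.4480, 0.8281) = -28.410°.
λ₂ = -75.950° − 28.410° = -104.36°.

-10.24°, -104.36°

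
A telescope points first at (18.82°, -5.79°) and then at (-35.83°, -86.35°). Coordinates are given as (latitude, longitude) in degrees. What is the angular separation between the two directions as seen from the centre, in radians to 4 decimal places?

1.6338 rad

Let φ₁ = 0.3285 rad, φ₂ = -0.6254 rad, and Δλ = -1.4060 rad.
Haversine: a = sin²(Δφ/2) + cos φ₁ cos φ₂ sin²(Δλ/2) = 0.2107 + (0.9465)(0.8108)(0.4180) = 0.53149.
Central angle c = 2·arcsin(√a) = 1.63381 rad.
So the angular separation is 1.6338 rad.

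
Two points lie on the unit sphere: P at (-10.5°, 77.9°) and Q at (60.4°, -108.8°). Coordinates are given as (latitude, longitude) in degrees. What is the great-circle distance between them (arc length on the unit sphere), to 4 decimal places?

2.2663

In radians: φ₁ = -0.1833, φ₂ = 1.0542, Δλ = 173.300° = 3.0247 rad.
cos c = sin φ₁ sin φ₂ + cos φ₁ cos φ₂ cos Δλ = (-0.1822)(0.8695) + (0.9833)(0.4939)(-0.9932) = -0.64081,
so c = arccos(-0.64081) = 2.26635 rad.
On the unit sphere the arc length equals the central angle: 2.2663.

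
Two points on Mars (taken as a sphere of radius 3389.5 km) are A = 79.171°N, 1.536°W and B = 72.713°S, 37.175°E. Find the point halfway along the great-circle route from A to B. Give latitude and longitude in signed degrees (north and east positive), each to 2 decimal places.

3.41°, 22.34°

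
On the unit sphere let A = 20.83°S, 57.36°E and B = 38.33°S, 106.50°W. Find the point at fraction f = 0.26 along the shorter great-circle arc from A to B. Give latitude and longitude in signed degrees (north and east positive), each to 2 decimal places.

-50.37°, 45.78°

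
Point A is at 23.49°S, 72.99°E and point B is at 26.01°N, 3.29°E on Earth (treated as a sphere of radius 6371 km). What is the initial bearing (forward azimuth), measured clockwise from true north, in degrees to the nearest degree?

Δλ = -69.700° = -1.2165 rad.
y = sin Δλ · cos φ₂ = (-0.9379)(0.8987) = -0.8429
x = cos φ₁ sin φ₂ − sin φ₁ cos φ₂ cos Δλ = (0.9171)(0.4385) − (-0.3986)(0.8987)(0.3469) = 0.5265
θ = atan2(y, x) = -58.01°; adding 360° gives 302°.

302°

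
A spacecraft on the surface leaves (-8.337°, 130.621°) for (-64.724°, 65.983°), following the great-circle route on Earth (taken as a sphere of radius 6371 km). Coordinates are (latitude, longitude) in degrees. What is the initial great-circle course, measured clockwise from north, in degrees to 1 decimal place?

204.0°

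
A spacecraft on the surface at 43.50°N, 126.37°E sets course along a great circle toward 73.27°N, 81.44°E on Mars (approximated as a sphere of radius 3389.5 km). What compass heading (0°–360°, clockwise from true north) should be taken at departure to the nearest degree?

340°

Δλ = -44.930° = -0.7842 rad.
y = sin Δλ · cos φ₂ = (-0.7062)(0.2879) = -0.2033
x = cos φ₁ sin φ₂ − sin φ₁ cos φ₂ cos Δλ = (0.7254)(0.9577) − (0.6884)(0.2879)(0.7080) = 0.5544
θ = atan2(y, x) = -20.14°; adding 360° gives 340°.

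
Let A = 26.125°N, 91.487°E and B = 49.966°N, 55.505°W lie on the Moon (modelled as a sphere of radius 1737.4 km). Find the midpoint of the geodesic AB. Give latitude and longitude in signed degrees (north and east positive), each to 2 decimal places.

67.43°, 47.13°

The central angle between A and B is δ = 1.7185 rad.
With f = 0.5, the slerp weights are sin((1−f)δ)/sin δ = 0.7657 and sin(fδ)/sin δ = 0.7657.
Weighted sum of the unit vectors: (0.7657)·(-0.0233,0.8975,0.4403) + (0.7657)·(0.3643,-0.5301,0.7657) = (0.2611, 0.2813, 0.9234).
Converting back: φ = atan2(z, √(x²+y²)) = 67.43°, λ = atan2(y, x) = 47.13°.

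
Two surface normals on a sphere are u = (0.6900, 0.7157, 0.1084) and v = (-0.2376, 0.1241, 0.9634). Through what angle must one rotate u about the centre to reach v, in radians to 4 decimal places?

1.5415 rad

u·v = 0.0293; |u| = 1.0000, |v| = 1.0000.
cos θ = (u·v)/(|u||v|) = 0.0293, so θ = 1.5415 rad.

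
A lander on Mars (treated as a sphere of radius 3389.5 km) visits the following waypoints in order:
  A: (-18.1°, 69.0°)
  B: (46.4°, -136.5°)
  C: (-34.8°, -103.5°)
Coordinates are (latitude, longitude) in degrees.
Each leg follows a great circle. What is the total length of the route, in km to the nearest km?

13678 km

Leg A→B: central angle 2.5263 rad, distance 8563.0 km.
Leg B→C: central angle 1.5091 rad, distance 5115.2 km.
Total: 8563.0 + 5115.2 ≈ 13678 km.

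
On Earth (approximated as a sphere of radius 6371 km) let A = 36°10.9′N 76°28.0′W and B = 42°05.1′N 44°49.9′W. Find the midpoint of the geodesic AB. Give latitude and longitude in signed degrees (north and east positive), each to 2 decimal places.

40.22°, -61.33°

Central angle δ = 0.4378 rad. Interpolating on the sphere with fraction f = 0.5:
P = [sin((1−f)δ)·A + sin(fδ)·B] / sin δ = 0.5122·A + 0.5122·B in Cartesian coordinates,
giving P = (0.3663, -0.6700, 0.6457), i.e. latitude 40.22°, longitude -61.33°.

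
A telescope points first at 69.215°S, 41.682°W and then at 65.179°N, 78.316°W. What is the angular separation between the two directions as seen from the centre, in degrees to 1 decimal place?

Let φ₁ = -1.2080 rad, φ₂ = 1.1376 rad, and Δλ = -0.6394 rad.
cos c = sin φ₁ sin φ₂ + cos φ₁ cos φ₂ cos Δλ = (-0.9349)(0.9076) + (0.3549)(0.4198)(0.8025) = -0.72901,
so c = arccos(-0.72901) = 2.38768 rad.
So the angular separation is 136.8°.

136.8°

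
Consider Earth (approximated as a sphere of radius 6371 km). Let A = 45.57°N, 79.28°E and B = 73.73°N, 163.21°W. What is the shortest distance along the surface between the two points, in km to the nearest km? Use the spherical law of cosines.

Let φ₁ = 0.7953 rad, φ₂ = 1.2868 rad, and Δλ = 2.0509 rad.
cos c = sin φ₁ sin φ₂ + cos φ₁ cos φ₂ cos Δλ = (0.7141)(0.9600) + (0.7000)(0.2802)(-0.4619) = 0.59492,
so c = arccos(0.59492) = 0.93363 rad.
Distance = R·c = 6371 × 0.9336 ≈ 5948 km.

5948 km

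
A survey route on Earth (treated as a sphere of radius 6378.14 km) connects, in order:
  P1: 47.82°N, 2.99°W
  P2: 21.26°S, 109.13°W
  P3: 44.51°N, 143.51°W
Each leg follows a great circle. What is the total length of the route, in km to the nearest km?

Leg P1→P2: central angle 2.0294 rad, distance 12943.5 km.
Leg P2→P3: central angle 1.2721 rad, distance 8113.4 km.
Total: 12943.5 + 8113.4 ≈ 21057 km.

21057 km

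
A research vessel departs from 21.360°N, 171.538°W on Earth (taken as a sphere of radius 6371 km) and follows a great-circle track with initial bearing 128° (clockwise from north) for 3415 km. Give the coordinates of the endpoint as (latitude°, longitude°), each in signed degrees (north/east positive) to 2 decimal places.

Angular distance δ = d/R = 3415/6371 = 0.53602 rad; initial bearing θ = 2.2340 rad.
sin φ₂ = sin φ₁ cos δ + cos φ₁ sin δ cos θ = (0.3642)(0.8597) + (0.9313)(0.5107)(-0.6157) = 0.0203, so φ₂ = 1.16°.
Δλ = atan2(sin θ sin δ cos φ₁, cos δ − sin φ₁ sin φ₂) = atan2(0.3748, 0.8523) = 23.737°.
λ₂ = -171.538° + 23.737° = -147.80°.

1.16°, -147.80°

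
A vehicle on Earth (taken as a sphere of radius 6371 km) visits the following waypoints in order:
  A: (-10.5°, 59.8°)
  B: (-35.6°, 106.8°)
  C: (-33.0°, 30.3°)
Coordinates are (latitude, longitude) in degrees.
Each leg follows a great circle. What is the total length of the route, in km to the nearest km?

Leg A→B: central angle 0.8615 rad, distance 5488.4 km.
Leg B→C: central angle 1.0744 rad, distance 6845.2 km.
Total: 5488.4 + 6845.2 ≈ 12334 km.

12334 km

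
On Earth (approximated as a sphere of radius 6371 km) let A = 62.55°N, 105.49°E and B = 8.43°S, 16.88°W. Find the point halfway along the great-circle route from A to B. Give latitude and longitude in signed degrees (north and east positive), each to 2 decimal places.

Central angle δ = 1.9544 rad. Interpolating on the sphere with fraction f = 0.5:
P = [sin((1−f)δ)·A + sin(fδ)·B] / sin δ = 0.8939·A + 0.8939·B in Cartesian coordinates,
giving P = (0.7361, 0.1403, 0.6622), i.e. latitude 41.47°, longitude 10.79°.

41.47°, 10.79°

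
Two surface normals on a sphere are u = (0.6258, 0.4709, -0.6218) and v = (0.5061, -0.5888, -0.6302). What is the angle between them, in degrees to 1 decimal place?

u·v = 0.4313; |u| = 1.0000, |v| = 1.0000.
cos θ = (u·v)/(|u||v|) = 0.4313, so θ = 64.4°.

64.4°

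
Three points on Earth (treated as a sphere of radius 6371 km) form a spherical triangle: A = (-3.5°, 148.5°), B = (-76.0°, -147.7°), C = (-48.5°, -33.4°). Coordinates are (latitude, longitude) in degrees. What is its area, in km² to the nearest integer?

9996115 km²

Side lengths (central angles): a = 0.8490, b = 2.2336, c = 1.4042 rad; semiperimeter s = 2.2434.
By l'Huilier's theorem, tan(E/4) = √[tan(s/2) tan((s−a)/2) tan((s−b)/2) tan((s−c)/2)], giving spherical excess E = 0.2463 rad.
Area = E·R² = 0.2463 × (6371)² ≈ 9996115 km².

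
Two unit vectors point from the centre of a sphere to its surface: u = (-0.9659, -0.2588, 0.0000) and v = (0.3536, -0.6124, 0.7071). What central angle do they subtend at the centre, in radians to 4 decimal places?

1.7549 rad

u·v = -0.1831; |u| = 1.0000, |v| = 1.0000.
cos θ = (u·v)/(|u||v|) = -0.1831, so θ = 1.7549 rad.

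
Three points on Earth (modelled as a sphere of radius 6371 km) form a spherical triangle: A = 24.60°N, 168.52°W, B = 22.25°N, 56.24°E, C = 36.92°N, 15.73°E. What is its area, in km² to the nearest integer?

44582016 km²

Side lengths (central angles): a = 0.6599, b = 2.0656, c = 2.0263 rad; semiperimeter s = 2.3759.
By l'Huilier's theorem, tan(E/4) = √[tan(s/2) tan((s−a)/2) tan((s−b)/2) tan((s−c)/2)], giving spherical excess E = 1.0984 rad.
Area = E·R² = 1.0984 × (6371)² ≈ 44582016 km².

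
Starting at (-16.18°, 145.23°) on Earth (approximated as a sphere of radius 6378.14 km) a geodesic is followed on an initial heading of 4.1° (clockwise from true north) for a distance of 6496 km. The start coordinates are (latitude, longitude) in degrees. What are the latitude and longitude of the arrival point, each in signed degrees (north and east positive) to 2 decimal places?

42.01°, 149.93°

Angular distance δ = d/R = 6496/6378.14 = 1.01848 rad; initial bearing θ = 0.0716 rad.
sin φ₂ = sin φ₁ cos δ + cos φ₁ sin δ cos θ = (-0.2787)(0.5247) + (0.9604)(0.8513)(0.9974) = 0.6693, so φ₂ = 42.01°.
Δλ = atan2(sin θ sin δ cos φ₁, cos δ − sin φ₁ sin φ₂) = atan2(0.0585, 0.7112) = 4.699°.
λ₂ = 145.230° + 4.699° = 149.93°.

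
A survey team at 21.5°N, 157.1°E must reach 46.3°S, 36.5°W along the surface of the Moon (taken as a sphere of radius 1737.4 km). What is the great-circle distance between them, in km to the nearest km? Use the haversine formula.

In radians: φ₁ = 0.3752, φ₂ = -0.8081, Δλ = 166.400° = 2.9042 rad.
Haversine: a = sin²(Δφ/2) + cos φ₁ cos φ₂ sin²(Δλ/2) = 0.3111 + (0.9304)(0.6909)(0.9860) = 0.94488.
Central angle c = 2·arcsin(√a) = 2.66760 rad.
Distance = R·c = 1737.4 × 2.6676 ≈ 4635 km.

4635 km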